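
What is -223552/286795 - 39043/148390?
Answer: -8874043693/8511502010 ≈ -1.0426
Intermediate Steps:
-223552/286795 - 39043/148390 = -8874043693/8511502010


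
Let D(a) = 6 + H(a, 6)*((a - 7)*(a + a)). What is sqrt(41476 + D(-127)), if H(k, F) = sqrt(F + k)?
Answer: sqrt(41482 + 374396*I) ≈ 457.26 + 409.39*I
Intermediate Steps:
D(a) = 6 + 2*a*sqrt(6 + a)*(-7 + a) (D(a) = 6 + sqrt(6 + a)*((a - 7)*(a + a)) = 6 + sqrt(6 + a)*((-7 + a)*(2*a)) = 6 + sqrt(6 + a)*(2*a*(-7 + a)) = 6 + 2*a*sqrt(6 + a)*(-7 + a))
sqrt(41476 + D(-127)) = sqrt(41476 + (6 - 14*(-127)*sqrt(6 - 127) + 2*(-127)**2*sqrt(6 - 127))) = sqrt(41476 + (6 - 14*(-127)*sqrt(-121) + 2*16129*sqrt(-121))) = sqrt(41476 + (6 - 14*(-127)*11*I + 2*16129*(11*I))) = sqrt(41476 + (6 + 19558*I + 354838*I)) = sqrt(41476 + (6 + 374396*I)) = sqrt(41482 + 374396*I)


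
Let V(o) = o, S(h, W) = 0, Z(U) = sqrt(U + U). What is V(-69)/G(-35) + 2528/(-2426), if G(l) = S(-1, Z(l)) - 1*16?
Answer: 63473/19408 ≈ 3.2705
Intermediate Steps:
Z(U) = sqrt(2)*sqrt(U) (Z(U) = sqrt(2*U) = sqrt(2)*sqrt(U))
G(l) = -16 (G(l) = 0 - 1*16 = 0 - 16 = -16)
V(-69)/G(-35) + 2528/(-2426) = -69/(-16) + 2528/(-2426) = -69*(-1/16) + 2528*(-1/2426) = 69/16 - 1264/1213 = 63473/19408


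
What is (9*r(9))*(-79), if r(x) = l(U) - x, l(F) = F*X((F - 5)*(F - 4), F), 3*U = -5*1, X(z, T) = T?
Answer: 4424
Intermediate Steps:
U = -5/3 (U = (-5*1)/3 = (⅓)*(-5) = -5/3 ≈ -1.6667)
l(F) = F² (l(F) = F*F = F²)
r(x) = 25/9 - x (r(x) = (-5/3)² - x = 25/9 - x)
(9*r(9))*(-79) = (9*(25/9 - 1*9))*(-79) = (9*(25/9 - 9))*(-79) = (9*(-56/9))*(-79) = -56*(-79) = 4424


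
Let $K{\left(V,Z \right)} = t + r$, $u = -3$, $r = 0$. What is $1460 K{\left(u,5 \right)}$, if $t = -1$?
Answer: $-1460$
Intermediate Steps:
$K{\left(V,Z \right)} = -1$ ($K{\left(V,Z \right)} = -1 + 0 = -1$)
$1460 K{\left(u,5 \right)} = 1460 \left(-1\right) = -1460$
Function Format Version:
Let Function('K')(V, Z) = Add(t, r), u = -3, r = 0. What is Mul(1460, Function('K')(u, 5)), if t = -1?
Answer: -1460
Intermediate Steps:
Function('K')(V, Z) = -1 (Function('K')(V, Z) = Add(-1, 0) = -1)
Mul(1460, Function('K')(u, 5)) = Mul(1460, -1) = -1460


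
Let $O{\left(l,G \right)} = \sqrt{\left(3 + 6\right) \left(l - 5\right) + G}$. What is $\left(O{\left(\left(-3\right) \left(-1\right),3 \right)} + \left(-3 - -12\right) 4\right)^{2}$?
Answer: $\left(36 + i \sqrt{15}\right)^{2} \approx 1281.0 + 278.85 i$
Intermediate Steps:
$O{\left(l,G \right)} = \sqrt{-45 + G + 9 l}$ ($O{\left(l,G \right)} = \sqrt{9 \left(-5 + l\right) + G} = \sqrt{\left(-45 + 9 l\right) + G} = \sqrt{-45 + G + 9 l}$)
$\left(O{\left(\left(-3\right) \left(-1\right),3 \right)} + \left(-3 - -12\right) 4\right)^{2} = \left(\sqrt{-45 + 3 + 9 \left(\left(-3\right) \left(-1\right)\right)} + \left(-3 - -12\right) 4\right)^{2} = \left(\sqrt{-45 + 3 + 9 \cdot 3} + \left(-3 + 12\right) 4\right)^{2} = \left(\sqrt{-45 + 3 + 27} + 9 \cdot 4\right)^{2} = \left(\sqrt{-15} + 36\right)^{2} = \left(i \sqrt{15} + 36\right)^{2} = \left(36 + i \sqrt{15}\right)^{2}$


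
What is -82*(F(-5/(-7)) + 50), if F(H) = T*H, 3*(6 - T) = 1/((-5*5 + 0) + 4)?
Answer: -1963490/441 ≈ -4452.4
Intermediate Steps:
T = 379/63 (T = 6 - 1/(3*((-5*5 + 0) + 4)) = 6 - 1/(3*((-25 + 0) + 4)) = 6 - 1/(3*(-25 + 4)) = 6 - ⅓/(-21) = 6 - ⅓*(-1/21) = 6 + 1/63 = 379/63 ≈ 6.0159)
F(H) = 379*H/63
-82*(F(-5/(-7)) + 50) = -82*(379*(-5/(-7))/63 + 50) = -82*(379*(-5*(-⅐))/63 + 50) = -82*((379/63)*(5/7) + 50) = -82*(1895/441 + 50) = -82*23945/441 = -1963490/441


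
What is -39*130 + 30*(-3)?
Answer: -5160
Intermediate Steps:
-39*130 + 30*(-3) = -5070 - 90 = -5160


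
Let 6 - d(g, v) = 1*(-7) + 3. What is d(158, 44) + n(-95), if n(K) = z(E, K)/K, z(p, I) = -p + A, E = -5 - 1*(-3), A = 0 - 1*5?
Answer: 953/95 ≈ 10.032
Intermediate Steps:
d(g, v) = 10 (d(g, v) = 6 - (1*(-7) + 3) = 6 - (-7 + 3) = 6 - 1*(-4) = 6 + 4 = 10)
A = -5 (A = 0 - 5 = -5)
E = -2 (E = -5 + 3 = -2)
z(p, I) = -5 - p (z(p, I) = -p - 5 = -5 - p)
n(K) = -3/K (n(K) = (-5 - 1*(-2))/K = (-5 + 2)/K = -3/K)
d(158, 44) + n(-95) = 10 - 3/(-95) = 10 - 3*(-1/95) = 10 + 3/95 = 953/95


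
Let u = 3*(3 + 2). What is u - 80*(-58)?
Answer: 4655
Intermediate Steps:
u = 15 (u = 3*5 = 15)
u - 80*(-58) = 15 - 80*(-58) = 15 + 4640 = 4655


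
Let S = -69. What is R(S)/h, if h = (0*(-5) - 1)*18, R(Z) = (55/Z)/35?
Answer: 11/8694 ≈ 0.0012652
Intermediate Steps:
R(Z) = 11/(7*Z) (R(Z) = (55/Z)*(1/35) = 11/(7*Z))
h = -18 (h = (0 - 1)*18 = -1*18 = -18)
R(S)/h = ((11/7)/(-69))/(-18) = ((11/7)*(-1/69))*(-1/18) = -11/483*(-1/18) = 11/8694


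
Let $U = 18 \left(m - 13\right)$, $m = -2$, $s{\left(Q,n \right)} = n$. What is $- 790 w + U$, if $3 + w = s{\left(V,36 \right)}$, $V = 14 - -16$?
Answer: $-26340$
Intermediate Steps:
$V = 30$ ($V = 14 + 16 = 30$)
$w = 33$ ($w = -3 + 36 = 33$)
$U = -270$ ($U = 18 \left(-2 - 13\right) = 18 \left(-15\right) = -270$)
$- 790 w + U = \left(-790\right) 33 - 270 = -26070 - 270 = -26340$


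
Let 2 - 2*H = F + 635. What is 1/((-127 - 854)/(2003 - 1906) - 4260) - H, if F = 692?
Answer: 548816131/828402 ≈ 662.50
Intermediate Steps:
H = -1325/2 (H = 1 - (692 + 635)/2 = 1 - ½*1327 = 1 - 1327/2 = -1325/2 ≈ -662.50)
1/((-127 - 854)/(2003 - 1906) - 4260) - H = 1/((-127 - 854)/(2003 - 1906) - 4260) - 1*(-1325/2) = 1/(-981/97 - 4260) + 1325/2 = 1/(-414201/97) + 1325/2 = -97/414201 + 1325/2 = 548816131/828402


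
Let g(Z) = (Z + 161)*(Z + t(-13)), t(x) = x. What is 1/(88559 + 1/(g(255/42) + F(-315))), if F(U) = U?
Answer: 288623/25560164061 ≈ 1.1292e-5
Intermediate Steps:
g(Z) = (-13 + Z)*(161 + Z) (g(Z) = (Z + 161)*(Z - 13) = (161 + Z)*(-13 + Z) = (-13 + Z)*(161 + Z))
1/(88559 + 1/(g(255/42) + F(-315))) = 1/(88559 + 1/((-2093 + (255/42)² + 148*(255/42)) - 315)) = 1/(88559 + 1/((-2093 + (255*(1/42))² + 148*(255*(1/42))) - 315)) = 1/(88559 + 1/((-2093 + (85/14)² + 148*(85/14)) - 315)) = 1/(88559 + 1/((-2093 + 7225/196 + 6290/7) - 315)) = 1/(88559 + 1/(-226883/196 - 315)) = 1/(88559 + 1/(-288623/196)) = 1/(88559 - 196/288623) = 1/(25560164061/288623) = 288623/25560164061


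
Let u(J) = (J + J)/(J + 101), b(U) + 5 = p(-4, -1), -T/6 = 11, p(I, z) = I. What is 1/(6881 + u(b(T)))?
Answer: 46/316517 ≈ 0.00014533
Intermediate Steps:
T = -66 (T = -6*11 = -66)
b(U) = -9 (b(U) = -5 - 4 = -9)
u(J) = 2*J/(101 + J) (u(J) = (2*J)/(101 + J) = 2*J/(101 + J))
1/(6881 + u(b(T))) = 1/(6881 + 2*(-9)/(101 - 9)) = 1/(6881 + 2*(-9)/92) = 1/(6881 + 2*(-9)*(1/92)) = 1/(6881 - 9/46) = 1/(316517/46) = 46/316517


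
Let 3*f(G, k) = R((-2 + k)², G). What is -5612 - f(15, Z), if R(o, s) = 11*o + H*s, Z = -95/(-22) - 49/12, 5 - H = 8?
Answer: -26651233/4752 ≈ -5608.4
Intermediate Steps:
H = -3 (H = 5 - 1*8 = 5 - 8 = -3)
Z = 31/132 (Z = -95*(-1/22) - 49*1/12 = 95/22 - 49/12 = 31/132 ≈ 0.23485)
R(o, s) = -3*s + 11*o (R(o, s) = 11*o - 3*s = -3*s + 11*o)
f(G, k) = -G + 11*(-2 + k)²/3 (f(G, k) = (-3*G + 11*(-2 + k)²)/3 = -G + 11*(-2 + k)²/3)
-5612 - f(15, Z) = -5612 - (-1*15 + 11*(-2 + 31/132)²/3) = -5612 - (-15 + 11*(-233/132)²/3) = -5612 - (-15 + (11/3)*(54289/17424)) = -5612 - (-15 + 54289/4752) = -5612 - 1*(-16991/4752) = -5612 + 16991/4752 = -26651233/4752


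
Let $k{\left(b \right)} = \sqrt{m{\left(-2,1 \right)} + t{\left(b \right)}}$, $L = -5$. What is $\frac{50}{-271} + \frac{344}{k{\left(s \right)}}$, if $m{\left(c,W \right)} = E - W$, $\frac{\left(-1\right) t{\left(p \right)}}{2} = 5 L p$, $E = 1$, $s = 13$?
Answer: $- \frac{50}{271} + \frac{172 \sqrt{26}}{65} \approx 13.308$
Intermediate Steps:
$t{\left(p \right)} = 50 p$ ($t{\left(p \right)} = - 2 \cdot 5 \left(-5\right) p = - 2 \left(- 25 p\right) = 50 p$)
$m{\left(c,W \right)} = 1 - W$
$k{\left(b \right)} = 5 \sqrt{2} \sqrt{b}$ ($k{\left(b \right)} = \sqrt{\left(1 - 1\right) + 50 b} = \sqrt{0 + 50 b} = \sqrt{50 b} = 5 \sqrt{2} \sqrt{b}$)
$\frac{50}{-271} + \frac{344}{k{\left(s \right)}} = \frac{50}{-271} + \frac{344}{5 \sqrt{2} \sqrt{13}} = 50 \left(- \frac{1}{271}\right) + \frac{344}{5 \sqrt{26}} = - \frac{50}{271} + 344 \frac{\sqrt{26}}{130} = - \frac{50}{271} + \frac{172 \sqrt{26}}{65}$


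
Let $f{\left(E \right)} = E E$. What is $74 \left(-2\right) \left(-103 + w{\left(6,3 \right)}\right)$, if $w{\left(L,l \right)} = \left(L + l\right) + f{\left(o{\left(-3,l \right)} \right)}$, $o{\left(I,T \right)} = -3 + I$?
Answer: $8584$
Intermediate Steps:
$f{\left(E \right)} = E^{2}$
$w{\left(L,l \right)} = 36 + L + l$ ($w{\left(L,l \right)} = \left(L + l\right) + \left(-3 - 3\right)^{2} = \left(L + l\right) + \left(-6\right)^{2} = \left(L + l\right) + 36 = 36 + L + l$)
$74 \left(-2\right) \left(-103 + w{\left(6,3 \right)}\right) = 74 \left(-2\right) \left(-103 + \left(36 + 6 + 3\right)\right) = - 148 \left(-103 + 45\right) = \left(-148\right) \left(-58\right) = 8584$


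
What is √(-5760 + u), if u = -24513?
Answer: I*√30273 ≈ 173.99*I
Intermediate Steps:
√(-5760 + u) = √(-5760 - 24513) = √(-30273) = I*√30273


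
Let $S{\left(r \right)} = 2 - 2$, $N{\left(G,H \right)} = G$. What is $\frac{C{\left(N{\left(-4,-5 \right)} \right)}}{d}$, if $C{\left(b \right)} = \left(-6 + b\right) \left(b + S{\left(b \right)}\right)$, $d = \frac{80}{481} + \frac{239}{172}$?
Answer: $\frac{3309280}{128719} \approx 25.709$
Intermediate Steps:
$S{\left(r \right)} = 0$ ($S{\left(r \right)} = 2 - 2 = 0$)
$d = \frac{128719}{82732}$ ($d = 80 \cdot \frac{1}{481} + 239 \cdot \frac{1}{172} = \frac{80}{481} + \frac{239}{172} = \frac{128719}{82732} \approx 1.5559$)
$C{\left(b \right)} = b \left(-6 + b\right)$ ($C{\left(b \right)} = \left(-6 + b\right) \left(b + 0\right) = \left(-6 + b\right) b = b \left(-6 + b\right)$)
$\frac{C{\left(N{\left(-4,-5 \right)} \right)}}{d} = \frac{\left(-4\right) \left(-6 - 4\right)}{\frac{128719}{82732}} = \left(-4\right) \left(-10\right) \frac{82732}{128719} = 40 \cdot \frac{82732}{128719} = \frac{3309280}{128719}$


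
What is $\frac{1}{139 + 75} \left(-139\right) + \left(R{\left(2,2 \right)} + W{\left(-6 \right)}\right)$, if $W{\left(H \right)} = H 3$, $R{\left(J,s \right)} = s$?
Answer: $- \frac{3563}{214} \approx -16.65$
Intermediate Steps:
$W{\left(H \right)} = 3 H$
$\frac{1}{139 + 75} \left(-139\right) + \left(R{\left(2,2 \right)} + W{\left(-6 \right)}\right) = \frac{1}{139 + 75} \left(-139\right) + \left(2 + 3 \left(-6\right)\right) = \frac{1}{214} \left(-139\right) + \left(2 - 18\right) = \frac{1}{214} \left(-139\right) - 16 = - \frac{139}{214} - 16 = - \frac{3563}{214}$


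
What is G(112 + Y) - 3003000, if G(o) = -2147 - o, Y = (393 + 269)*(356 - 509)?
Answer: -2903973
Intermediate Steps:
Y = -101286 (Y = 662*(-153) = -101286)
G(112 + Y) - 3003000 = (-2147 - (112 - 101286)) - 3003000 = (-2147 - 1*(-101174)) - 3003000 = (-2147 + 101174) - 3003000 = 99027 - 3003000 = -2903973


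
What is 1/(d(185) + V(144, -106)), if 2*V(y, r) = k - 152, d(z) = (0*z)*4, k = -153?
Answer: -2/305 ≈ -0.0065574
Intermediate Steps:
d(z) = 0 (d(z) = 0*4 = 0)
V(y, r) = -305/2 (V(y, r) = (-153 - 152)/2 = (½)*(-305) = -305/2)
1/(d(185) + V(144, -106)) = 1/(0 - 305/2) = 1/(-305/2) = -2/305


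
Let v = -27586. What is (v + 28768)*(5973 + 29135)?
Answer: 41497656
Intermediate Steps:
(v + 28768)*(5973 + 29135) = (-27586 + 28768)*(5973 + 29135) = 1182*35108 = 41497656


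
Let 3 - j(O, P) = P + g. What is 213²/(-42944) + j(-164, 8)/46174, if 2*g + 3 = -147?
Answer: -1045931063/991448128 ≈ -1.0550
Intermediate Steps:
g = -75 (g = -3/2 + (½)*(-147) = -3/2 - 147/2 = -75)
j(O, P) = 78 - P (j(O, P) = 3 - (P - 75) = 3 - (-75 + P) = 3 + (75 - P) = 78 - P)
213²/(-42944) + j(-164, 8)/46174 = 213²/(-42944) + (78 - 1*8)/46174 = 45369*(-1/42944) + (78 - 8)*(1/46174) = -45369/42944 + 70*(1/46174) = -45369/42944 + 35/23087 = -1045931063/991448128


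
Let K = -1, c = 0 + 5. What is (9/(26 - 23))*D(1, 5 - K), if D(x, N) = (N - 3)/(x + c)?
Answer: 3/2 ≈ 1.5000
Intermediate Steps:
c = 5
D(x, N) = (-3 + N)/(5 + x) (D(x, N) = (N - 3)/(x + 5) = (-3 + N)/(5 + x))
(9/(26 - 23))*D(1, 5 - K) = (9/(26 - 23))*((-3 + (5 - 1*(-1)))/(5 + 1)) = (9/3)*((-3 + (5 + 1))/6) = (9*(⅓))*((-3 + 6)/6) = 3*((⅙)*3) = 3*(½) = 3/2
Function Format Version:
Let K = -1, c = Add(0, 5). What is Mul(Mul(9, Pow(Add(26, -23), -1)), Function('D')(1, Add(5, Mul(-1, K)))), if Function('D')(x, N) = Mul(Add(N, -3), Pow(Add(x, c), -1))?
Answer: Rational(3, 2) ≈ 1.5000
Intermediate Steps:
c = 5
Function('D')(x, N) = Mul(Pow(Add(5, x), -1), Add(-3, N)) (Function('D')(x, N) = Mul(Add(N, -3), Pow(Add(x, 5), -1)) = Mul(Add(-3, N), Pow(Add(5, x), -1)) = Mul(Pow(Add(5, x), -1), Add(-3, N)))
Mul(Mul(9, Pow(Add(26, -23), -1)), Function('D')(1, Add(5, Mul(-1, K)))) = Mul(Mul(9, Pow(Add(26, -23), -1)), Mul(Pow(Add(5, 1), -1), Add(-3, Add(5, Mul(-1, -1))))) = Mul(Mul(9, Pow(3, -1)), Mul(Pow(6, -1), Add(-3, Add(5, 1)))) = Mul(Mul(9, Rational(1, 3)), Mul(Rational(1, 6), Add(-3, 6))) = Mul(3, Mul(Rational(1, 6), 3)) = Mul(3, Rational(1, 2)) = Rational(3, 2)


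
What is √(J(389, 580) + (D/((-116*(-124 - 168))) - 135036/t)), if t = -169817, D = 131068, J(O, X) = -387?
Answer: I*√197655288915670218865/719005178 ≈ 19.553*I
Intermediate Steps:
√(J(389, 580) + (D/((-116*(-124 - 168))) - 135036/t)) = √(-387 + (131068/((-116*(-124 - 168))) - 135036/(-169817))) = √(-387 + (131068/((-116*(-292))) - 135036*(-1/169817))) = √(-387 + (131068/33872 + 135036/169817)) = √(-387 + (131068*(1/33872) + 135036/169817)) = √(-387 + (32767/8468 + 135036/169817)) = √(-387 + 6707878487/1438010356) = √(-549802129285/1438010356) = I*√197655288915670218865/719005178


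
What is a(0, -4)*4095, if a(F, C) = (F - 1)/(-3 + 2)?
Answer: 4095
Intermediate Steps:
a(F, C) = 1 - F (a(F, C) = (-1 + F)/(-1) = (-1 + F)*(-1) = 1 - F)
a(0, -4)*4095 = (1 - 1*0)*4095 = (1 + 0)*4095 = 1*4095 = 4095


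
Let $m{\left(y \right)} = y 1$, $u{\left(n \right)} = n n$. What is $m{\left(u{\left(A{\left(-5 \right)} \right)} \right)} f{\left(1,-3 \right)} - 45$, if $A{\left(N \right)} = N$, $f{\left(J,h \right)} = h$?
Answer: $-120$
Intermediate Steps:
$u{\left(n \right)} = n^{2}$
$m{\left(y \right)} = y$
$m{\left(u{\left(A{\left(-5 \right)} \right)} \right)} f{\left(1,-3 \right)} - 45 = \left(-5\right)^{2} \left(-3\right) - 45 = 25 \left(-3\right) - 45 = -75 - 45 = -120$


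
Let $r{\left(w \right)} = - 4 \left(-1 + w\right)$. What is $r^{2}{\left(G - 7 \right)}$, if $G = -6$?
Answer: $3136$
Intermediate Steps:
$r{\left(w \right)} = 4 - 4 w$
$r^{2}{\left(G - 7 \right)} = \left(4 - 4 \left(-6 - 7\right)\right)^{2} = \left(4 - -52\right)^{2} = \left(4 + 52\right)^{2} = 56^{2} = 3136$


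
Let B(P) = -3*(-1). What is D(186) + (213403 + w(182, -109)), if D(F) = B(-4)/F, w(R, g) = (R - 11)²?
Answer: 15043929/62 ≈ 2.4264e+5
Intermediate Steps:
B(P) = 3
w(R, g) = (-11 + R)²
D(F) = 3/F
D(186) + (213403 + w(182, -109)) = 3/186 + (213403 + (-11 + 182)²) = 3*(1/186) + (213403 + 171²) = 1/62 + (213403 + 29241) = 1/62 + 242644 = 15043929/62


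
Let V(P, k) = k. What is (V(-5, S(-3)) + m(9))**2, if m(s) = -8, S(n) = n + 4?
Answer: 49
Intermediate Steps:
S(n) = 4 + n
(V(-5, S(-3)) + m(9))**2 = ((4 - 3) - 8)**2 = (1 - 8)**2 = (-7)**2 = 49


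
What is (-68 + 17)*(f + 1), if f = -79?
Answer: 3978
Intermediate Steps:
(-68 + 17)*(f + 1) = (-68 + 17)*(-79 + 1) = -51*(-78) = 3978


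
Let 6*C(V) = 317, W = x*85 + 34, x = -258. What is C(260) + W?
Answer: -131059/6 ≈ -21843.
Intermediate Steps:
W = -21896 (W = -258*85 + 34 = -21930 + 34 = -21896)
C(V) = 317/6 (C(V) = (1/6)*317 = 317/6)
C(260) + W = 317/6 - 21896 = -131059/6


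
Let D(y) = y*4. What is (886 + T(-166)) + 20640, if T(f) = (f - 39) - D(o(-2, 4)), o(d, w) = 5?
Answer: 21301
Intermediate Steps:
D(y) = 4*y
T(f) = -59 + f (T(f) = (f - 39) - 4*5 = (-39 + f) - 1*20 = (-39 + f) - 20 = -59 + f)
(886 + T(-166)) + 20640 = (886 + (-59 - 166)) + 20640 = (886 - 225) + 20640 = 661 + 20640 = 21301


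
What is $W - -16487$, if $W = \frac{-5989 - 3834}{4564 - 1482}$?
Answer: $\frac{50803111}{3082} \approx 16484.0$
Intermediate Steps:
$W = - \frac{9823}{3082} \approx -3.1872$
$W - -16487 = - \frac{9823}{3082} - -16487 = - \frac{9823}{3082} + 16487 = \frac{50803111}{3082}$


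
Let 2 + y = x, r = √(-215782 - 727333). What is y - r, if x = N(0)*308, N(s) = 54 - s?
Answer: 16630 - I*√943115 ≈ 16630.0 - 971.14*I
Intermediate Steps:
r = I*√943115 (r = √(-943115) = I*√943115 ≈ 971.14*I)
x = 16632 (x = (54 - 1*0)*308 = (54 + 0)*308 = 54*308 = 16632)
y = 16630 (y = -2 + 16632 = 16630)
y - r = 16630 - I*√943115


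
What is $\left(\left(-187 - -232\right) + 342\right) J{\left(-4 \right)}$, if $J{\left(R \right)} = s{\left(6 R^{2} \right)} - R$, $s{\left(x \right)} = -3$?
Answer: $387$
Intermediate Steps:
$J{\left(R \right)} = -3 - R$
$\left(\left(-187 - -232\right) + 342\right) J{\left(-4 \right)} = \left(\left(-187 - -232\right) + 342\right) \left(-3 - -4\right) = \left(\left(-187 + 232\right) + 342\right) \left(-3 + 4\right) = \left(45 + 342\right) 1 = 387 \cdot 1 = 387$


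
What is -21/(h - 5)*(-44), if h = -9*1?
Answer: -66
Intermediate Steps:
h = -9
-21/(h - 5)*(-44) = -21/(-9 - 5)*(-44) = -21/(-14)*(-44) = -21*(-1/14)*(-44) = (3/2)*(-44) = -66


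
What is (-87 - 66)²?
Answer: 23409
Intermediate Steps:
(-87 - 66)² = (-153)² = 23409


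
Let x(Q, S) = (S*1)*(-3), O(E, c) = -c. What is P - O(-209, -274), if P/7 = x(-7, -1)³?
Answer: -85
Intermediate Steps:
x(Q, S) = -3*S (x(Q, S) = S*(-3) = -3*S)
P = 189 (P = 7*(-3*(-1))³ = 7*3³ = 7*27 = 189)
P - O(-209, -274) = 189 - (-1)*(-274) = 189 - 1*274 = 189 - 274 = -85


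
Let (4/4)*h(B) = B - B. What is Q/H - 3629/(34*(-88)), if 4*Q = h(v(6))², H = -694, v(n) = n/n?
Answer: 3629/2992 ≈ 1.2129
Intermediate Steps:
v(n) = 1
h(B) = 0 (h(B) = B - B = 0)
Q = 0 (Q = (¼)*0² = (¼)*0 = 0)
Q/H - 3629/(34*(-88)) = 0/(-694) - 3629/(34*(-88)) = 0*(-1/694) - 3629/(-2992) = 0 - 3629*(-1/2992) = 0 + 3629/2992 = 3629/2992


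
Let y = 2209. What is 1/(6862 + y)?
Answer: 1/9071 ≈ 0.00011024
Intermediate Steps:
1/(6862 + y) = 1/(6862 + 2209) = 1/9071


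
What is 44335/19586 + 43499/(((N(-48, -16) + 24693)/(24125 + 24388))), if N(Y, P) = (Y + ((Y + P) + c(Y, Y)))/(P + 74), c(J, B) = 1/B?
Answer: 115070470338369713/1346340366910 ≈ 85469.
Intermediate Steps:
N(Y, P) = (P + 1/Y + 2*Y)/(74 + P) (N(Y, P) = (Y + ((Y + P) + 1/Y))/(P + 74) = (Y + ((P + Y) + 1/Y))/(74 + P) = (Y + (P + Y + 1/Y))/(74 + P) = (P + 1/Y + 2*Y)/(74 + P))
44335/19586 + 43499/(((N(-48, -16) + 24693)/(24125 + 24388))) = 44335/19586 + 43499/((((1 - 48*(-16 + 2*(-48)))/((-48)*(74 - 16)) + 24693)/(24125 + 24388))) = 44335*(1/19586) + 43499/(((-1/48*(1 - 48*(-16 - 96))/58 + 24693)/48513)) = 44335/19586 + 43499/(((-1/48*1/58*(1 - 48*(-112)) + 24693)*(1/48513))) = 44335/19586 + 43499/(((-1/48*1/58*(1 + 5376) + 24693)*(1/48513))) = 44335/19586 + 43499/(((-1/48*1/58*5377 + 24693)*(1/48513))) = 44335/19586 + 43499/(((-5377/2784 + 24693)*(1/48513))) = 44335/19586 + 43499/(((68739935/2784)*(1/48513))) = 44335/19586 + 43499/(68739935/135060192) = 44335/19586 + 43499*(135060192/68739935) = 44335/19586 + 5874983291808/68739935 = 115070470338369713/1346340366910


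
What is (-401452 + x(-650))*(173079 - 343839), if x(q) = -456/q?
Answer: 4455868542144/65 ≈ 6.8552e+10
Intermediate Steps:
(-401452 + x(-650))*(173079 - 343839) = (-401452 - 456/(-650))*(173079 - 343839) = (-401452 - 456*(-1/650))*(-170760) = (-401452 + 228/325)*(-170760) = -130471672/325*(-170760) = 4455868542144/65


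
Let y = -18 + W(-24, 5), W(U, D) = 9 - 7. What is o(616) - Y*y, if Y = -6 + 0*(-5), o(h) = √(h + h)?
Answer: -96 + 4*√77 ≈ -60.900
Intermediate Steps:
W(U, D) = 2
o(h) = √2*√h (o(h) = √(2*h) = √2*√h)
Y = -6 (Y = -6 + 0 = -6)
y = -16 (y = -18 + 2 = -16)
o(616) - Y*y = √2*√616 - (-6)*(-16) = √2*(2*√154) - 1*96 = 4*√77 - 96 = -96 + 4*√77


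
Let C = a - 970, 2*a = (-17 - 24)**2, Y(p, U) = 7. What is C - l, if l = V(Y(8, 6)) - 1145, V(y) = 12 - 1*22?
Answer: 2051/2 ≈ 1025.5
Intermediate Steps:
a = 1681/2 (a = (-17 - 24)**2/2 = (1/2)*(-41)**2 = (1/2)*1681 = 1681/2 ≈ 840.50)
V(y) = -10 (V(y) = 12 - 22 = -10)
l = -1155 (l = -10 - 1145 = -1155)
C = -259/2 (C = 1681/2 - 970 = -259/2 ≈ -129.50)
C - l = -259/2 - 1*(-1155) = -259/2 + 1155 = 2051/2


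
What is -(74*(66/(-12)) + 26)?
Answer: 381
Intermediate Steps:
-(74*(66/(-12)) + 26) = -(74*(66*(-1/12)) + 26) = -(74*(-11/2) + 26) = -(-407 + 26) = -1*(-381) = 381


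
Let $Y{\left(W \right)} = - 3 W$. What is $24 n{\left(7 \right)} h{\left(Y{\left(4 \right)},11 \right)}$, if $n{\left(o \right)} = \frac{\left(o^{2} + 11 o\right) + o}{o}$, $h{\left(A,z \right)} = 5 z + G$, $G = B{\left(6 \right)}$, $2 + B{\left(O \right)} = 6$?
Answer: $26904$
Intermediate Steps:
$B{\left(O \right)} = 4$ ($B{\left(O \right)} = -2 + 6 = 4$)
$G = 4$
$h{\left(A,z \right)} = 4 + 5 z$ ($h{\left(A,z \right)} = 5 z + 4 = 4 + 5 z$)
$n{\left(o \right)} = \frac{o^{2} + 12 o}{o}$
$24 n{\left(7 \right)} h{\left(Y{\left(4 \right)},11 \right)} = 24 \left(12 + 7\right) \left(4 + 5 \cdot 11\right) = 24 \cdot 19 \left(4 + 55\right) = 456 \cdot 59 = 26904$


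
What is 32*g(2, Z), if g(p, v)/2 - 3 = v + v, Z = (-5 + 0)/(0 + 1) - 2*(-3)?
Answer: 320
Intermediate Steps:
Z = 1 (Z = -5/1 + 6 = -5*1 + 6 = -5 + 6 = 1)
g(p, v) = 6 + 4*v (g(p, v) = 6 + 2*(v + v) = 6 + 2*(2*v) = 6 + 4*v)
32*g(2, Z) = 32*(6 + 4*1) = 32*(6 + 4) = 32*10 = 320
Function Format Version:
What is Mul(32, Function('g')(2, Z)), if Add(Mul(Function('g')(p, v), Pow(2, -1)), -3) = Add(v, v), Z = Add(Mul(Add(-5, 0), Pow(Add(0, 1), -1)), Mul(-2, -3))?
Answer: 320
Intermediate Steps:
Z = 1 (Z = Add(Mul(-5, Pow(1, -1)), 6) = Add(Mul(-5, 1), 6) = Add(-5, 6) = 1)
Function('g')(p, v) = Add(6, Mul(4, v)) (Function('g')(p, v) = Add(6, Mul(2, Add(v, v))) = Add(6, Mul(2, Mul(2, v))) = Add(6, Mul(4, v)))
Mul(32, Function('g')(2, Z)) = Mul(32, Add(6, Mul(4, 1))) = Mul(32, Add(6, 4)) = Mul(32, 10) = 320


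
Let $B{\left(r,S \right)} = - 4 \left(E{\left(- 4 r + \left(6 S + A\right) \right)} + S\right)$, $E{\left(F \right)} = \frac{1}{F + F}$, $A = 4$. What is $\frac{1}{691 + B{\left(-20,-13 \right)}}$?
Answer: $\frac{3}{2228} \approx 0.0013465$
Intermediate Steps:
$E{\left(F \right)} = \frac{1}{2 F}$
$B{\left(r,S \right)} = - 4 S - \frac{2}{4 - 4 r + 6 S}$ ($B{\left(r,S \right)} = - 4 \left(\frac{1}{2 \left(- 4 r + \left(6 S + 4\right)\right)} + S\right) = - 4 \left(\frac{1}{2 \left(- 4 r + \left(4 + 6 S\right)\right)} + S\right) = - 4 \left(\frac{1}{2 \left(4 - 4 r + 6 S\right)} + S\right) = - 4 \left(S + \frac{1}{2 \left(4 - 4 r + 6 S\right)}\right) = - 4 S - \frac{2}{4 - 4 r + 6 S}$)
$\frac{1}{691 + B{\left(-20,-13 \right)}} = \frac{1}{691 + \frac{-1 - - 52 \left(2 - -40 + 3 \left(-13\right)\right)}{2 - -40 + 3 \left(-13\right)}} = \frac{1}{691 + \frac{-1 - - 52 \left(2 + 40 - 39\right)}{2 + 40 - 39}} = \frac{1}{691 + \frac{-1 - \left(-52\right) 3}{3}} = \frac{1}{691 + \frac{-1 + 156}{3}} = \frac{1}{691 + \frac{1}{3} \cdot 155} = \frac{1}{691 + \frac{155}{3}} = \frac{1}{\frac{2228}{3}} = \frac{3}{2228}$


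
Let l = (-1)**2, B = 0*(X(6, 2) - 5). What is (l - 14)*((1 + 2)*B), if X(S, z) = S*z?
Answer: 0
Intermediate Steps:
B = 0 (B = 0*(6*2 - 5) = 0*(12 - 5) = 0*7 = 0)
l = 1
(l - 14)*((1 + 2)*B) = (1 - 14)*((1 + 2)*0) = -39*0 = -13*0 = 0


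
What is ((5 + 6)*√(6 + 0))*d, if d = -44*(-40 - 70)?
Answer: 53240*√6 ≈ 1.3041e+5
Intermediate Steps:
d = 4840 (d = -44*(-110) = 4840)
((5 + 6)*√(6 + 0))*d = ((5 + 6)*√(6 + 0))*4840 = (11*√6)*4840 = 53240*√6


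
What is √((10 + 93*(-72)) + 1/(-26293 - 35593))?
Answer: I*√25606557657142/61886 ≈ 81.768*I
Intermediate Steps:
√((10 + 93*(-72)) + 1/(-26293 - 35593)) = √((10 - 6696) + 1/(-61886)) = √(-6686 - 1/61886) = √(-413769797/61886) = I*√25606557657142/61886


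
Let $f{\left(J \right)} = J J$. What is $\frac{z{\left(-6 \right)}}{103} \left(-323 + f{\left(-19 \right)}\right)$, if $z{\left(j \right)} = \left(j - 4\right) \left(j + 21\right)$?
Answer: $- \frac{5700}{103} \approx -55.34$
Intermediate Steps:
$f{\left(J \right)} = J^{2}$
$z{\left(j \right)} = \left(-4 + j\right) \left(21 + j\right)$
$\frac{z{\left(-6 \right)}}{103} \left(-323 + f{\left(-19 \right)}\right) = \frac{-84 + \left(-6\right)^{2} + 17 \left(-6\right)}{103} \left(-323 + \left(-19\right)^{2}\right) = \left(-84 + 36 - 102\right) \frac{1}{103} \left(-323 + 361\right) = \left(-150\right) \frac{1}{103} \cdot 38 = \left(- \frac{150}{103}\right) 38 = - \frac{5700}{103}$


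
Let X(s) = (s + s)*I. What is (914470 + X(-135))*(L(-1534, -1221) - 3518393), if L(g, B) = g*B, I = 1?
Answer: -1504205481800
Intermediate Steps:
X(s) = 2*s (X(s) = (s + s)*1 = (2*s)*1 = 2*s)
L(g, B) = B*g
(914470 + X(-135))*(L(-1534, -1221) - 3518393) = (914470 + 2*(-135))*(-1221*(-1534) - 3518393) = (914470 - 270)*(1873014 - 3518393) = 914200*(-1645379) = -1504205481800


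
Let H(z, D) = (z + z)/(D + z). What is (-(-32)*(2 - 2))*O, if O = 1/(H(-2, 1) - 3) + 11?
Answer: 0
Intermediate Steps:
H(z, D) = 2*z/(D + z) (H(z, D) = (2*z)/(D + z) = 2*z/(D + z))
O = 12 (O = 1/(2*(-2)/(1 - 2) - 3) + 11 = 1/(2*(-2)/(-1) - 3) + 11 = 1/(2*(-2)*(-1) - 3) + 11 = 1/(4 - 3) + 11 = 1/1 + 11 = 1 + 11 = 12)
(-(-32)*(2 - 2))*O = -(-32)*(2 - 2)*12 = -(-32)*0*12 = -8*0*12 = 0*12 = 0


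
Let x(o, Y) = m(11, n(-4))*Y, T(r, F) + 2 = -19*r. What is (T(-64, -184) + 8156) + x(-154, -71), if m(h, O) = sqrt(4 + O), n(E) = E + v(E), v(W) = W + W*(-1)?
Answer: 9370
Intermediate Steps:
v(W) = 0 (v(W) = W - W = 0)
T(r, F) = -2 - 19*r
n(E) = E (n(E) = E + 0 = E)
x(o, Y) = 0 (x(o, Y) = sqrt(4 - 4)*Y = sqrt(0)*Y = 0*Y = 0)
(T(-64, -184) + 8156) + x(-154, -71) = ((-2 - 19*(-64)) + 8156) + 0 = ((-2 + 1216) + 8156) + 0 = (1214 + 8156) + 0 = 9370 + 0 = 9370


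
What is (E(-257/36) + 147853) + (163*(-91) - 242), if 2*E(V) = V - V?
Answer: 132778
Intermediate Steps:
E(V) = 0 (E(V) = (V - V)/2 = (1/2)*0 = 0)
(E(-257/36) + 147853) + (163*(-91) - 242) = (0 + 147853) + (163*(-91) - 242) = 147853 + (-14833 - 242) = 147853 - 15075 = 132778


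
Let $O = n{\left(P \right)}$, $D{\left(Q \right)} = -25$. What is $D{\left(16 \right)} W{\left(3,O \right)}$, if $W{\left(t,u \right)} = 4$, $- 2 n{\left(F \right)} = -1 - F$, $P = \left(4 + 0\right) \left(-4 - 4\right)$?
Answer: $-100$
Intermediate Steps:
$P = -32$ ($P = 4 \left(-8\right) = -32$)
$n{\left(F \right)} = \frac{1}{2} + \frac{F}{2}$ ($n{\left(F \right)} = - \frac{-1 - F}{2} = \frac{1}{2} + \frac{F}{2}$)
$O = - \frac{31}{2}$ ($O = \frac{1}{2} + \frac{1}{2} \left(-32\right) = \frac{1}{2} - 16 = - \frac{31}{2} \approx -15.5$)
$D{\left(16 \right)} W{\left(3,O \right)} = \left(-25\right) 4 = -100$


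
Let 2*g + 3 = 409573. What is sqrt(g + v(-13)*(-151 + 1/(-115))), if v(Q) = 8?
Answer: sqrt(2692304905)/115 ≈ 451.19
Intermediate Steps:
g = 204785 (g = -3/2 + (1/2)*409573 = -3/2 + 409573/2 = 204785)
sqrt(g + v(-13)*(-151 + 1/(-115))) = sqrt(204785 + 8*(-151 + 1/(-115))) = sqrt(204785 + 8*(-151 - 1/115)) = sqrt(204785 + 8*(-17366/115)) = sqrt(204785 - 138928/115) = sqrt(23411347/115) = sqrt(2692304905)/115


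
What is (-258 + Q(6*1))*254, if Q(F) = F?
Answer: -64008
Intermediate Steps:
(-258 + Q(6*1))*254 = (-258 + 6*1)*254 = (-258 + 6)*254 = -252*254 = -64008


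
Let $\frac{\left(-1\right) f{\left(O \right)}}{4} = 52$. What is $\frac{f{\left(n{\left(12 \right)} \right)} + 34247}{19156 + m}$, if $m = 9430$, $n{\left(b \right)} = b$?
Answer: $\frac{34039}{28586} \approx 1.1908$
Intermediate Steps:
$f{\left(O \right)} = -208$ ($f{\left(O \right)} = \left(-4\right) 52 = -208$)
$\frac{f{\left(n{\left(12 \right)} \right)} + 34247}{19156 + m} = \frac{-208 + 34247}{19156 + 9430} = \frac{34039}{28586}$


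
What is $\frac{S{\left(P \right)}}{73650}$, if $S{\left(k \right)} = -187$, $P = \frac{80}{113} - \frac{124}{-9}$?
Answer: $- \frac{187}{73650} \approx -0.002539$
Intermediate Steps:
$P = \frac{14732}{1017}$ ($P = 80 \cdot \frac{1}{113} - - \frac{124}{9} = \frac{80}{113} + \frac{124}{9} = \frac{14732}{1017} \approx 14.486$)
$\frac{S{\left(P \right)}}{73650} = - \frac{187}{73650}$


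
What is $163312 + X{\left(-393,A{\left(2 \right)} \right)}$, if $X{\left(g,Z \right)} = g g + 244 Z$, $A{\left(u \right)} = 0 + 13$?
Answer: $320933$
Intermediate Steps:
$A{\left(u \right)} = 13$
$X{\left(g,Z \right)} = g^{2} + 244 Z$
$163312 + X{\left(-393,A{\left(2 \right)} \right)} = 163312 + \left(\left(-393\right)^{2} + 244 \cdot 13\right) = 163312 + \left(154449 + 3172\right) = 163312 + 157621 = 320933$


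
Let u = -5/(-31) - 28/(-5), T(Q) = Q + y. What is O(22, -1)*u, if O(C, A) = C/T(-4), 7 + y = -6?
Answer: -19646/2635 ≈ -7.4558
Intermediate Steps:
y = -13 (y = -7 - 6 = -13)
T(Q) = -13 + Q (T(Q) = Q - 13 = -13 + Q)
O(C, A) = -C/17 (O(C, A) = C/(-13 - 4) = C/(-17) = C*(-1/17) = -C/17)
u = 893/155 (u = -5*(-1/31) - 28*(-⅕) = 5/31 + 28/5 = 893/155 ≈ 5.7613)
O(22, -1)*u = -1/17*22*(893/155) = -22/17*893/155 = -19646/2635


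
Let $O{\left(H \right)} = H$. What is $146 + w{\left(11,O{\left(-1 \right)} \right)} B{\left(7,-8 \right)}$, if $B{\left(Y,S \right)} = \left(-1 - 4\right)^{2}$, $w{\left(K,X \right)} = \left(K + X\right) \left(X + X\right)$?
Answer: $-354$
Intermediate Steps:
$w{\left(K,X \right)} = 2 X \left(K + X\right)$ ($w{\left(K,X \right)} = \left(K + X\right) 2 X = 2 X \left(K + X\right)$)
$B{\left(Y,S \right)} = 25$ ($B{\left(Y,S \right)} = \left(-5\right)^{2} = 25$)
$146 + w{\left(11,O{\left(-1 \right)} \right)} B{\left(7,-8 \right)} = 146 + 2 \left(-1\right) \left(11 - 1\right) 25 = 146 + 2 \left(-1\right) 10 \cdot 25 = 146 - 500 = -354$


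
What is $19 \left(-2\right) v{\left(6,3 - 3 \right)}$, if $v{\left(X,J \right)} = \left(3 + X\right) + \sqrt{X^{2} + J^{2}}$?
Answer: $-570$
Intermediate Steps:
$v{\left(X,J \right)} = 3 + X + \sqrt{J^{2} + X^{2}}$ ($v{\left(X,J \right)} = \left(3 + X\right) + \sqrt{J^{2} + X^{2}} = 3 + X + \sqrt{J^{2} + X^{2}}$)
$19 \left(-2\right) v{\left(6,3 - 3 \right)} = 19 \left(-2\right) \left(3 + 6 + \sqrt{\left(3 - 3\right)^{2} + 6^{2}}\right) = - 38 \left(3 + 6 + \sqrt{\left(3 - 3\right)^{2} + 36}\right) = - 38 \left(3 + 6 + \sqrt{0^{2} + 36}\right) = - 38 \left(3 + 6 + \sqrt{0 + 36}\right) = - 38 \left(3 + 6 + \sqrt{36}\right) = - 38 \left(3 + 6 + 6\right) = \left(-38\right) 15 = -570$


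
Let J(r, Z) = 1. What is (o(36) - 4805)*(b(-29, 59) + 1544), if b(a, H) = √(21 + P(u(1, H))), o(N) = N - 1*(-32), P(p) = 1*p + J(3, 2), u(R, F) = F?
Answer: -7356561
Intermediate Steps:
P(p) = 1 + p (P(p) = 1*p + 1 = p + 1 = 1 + p)
o(N) = 32 + N (o(N) = N + 32 = 32 + N)
b(a, H) = √(22 + H) (b(a, H) = √(21 + (1 + H)) = √(22 + H))
(o(36) - 4805)*(b(-29, 59) + 1544) = ((32 + 36) - 4805)*(√(22 + 59) + 1544) = (68 - 4805)*(√81 + 1544) = -4737*(9 + 1544) = -4737*1553 = -7356561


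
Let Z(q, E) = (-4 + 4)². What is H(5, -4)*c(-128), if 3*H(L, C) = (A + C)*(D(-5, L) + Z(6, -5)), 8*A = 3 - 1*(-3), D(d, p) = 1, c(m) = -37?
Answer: 481/12 ≈ 40.083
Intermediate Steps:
Z(q, E) = 0 (Z(q, E) = 0² = 0)
A = ¾ (A = (3 - 1*(-3))/8 = (3 + 3)/8 = (⅛)*6 = ¾ ≈ 0.75000)
H(L, C) = ¼ + C/3 (H(L, C) = ((¾ + C)*(1 + 0))/3 = ((¾ + C)*1)/3 = (¾ + C)/3 = ¼ + C/3)
H(5, -4)*c(-128) = (¼ + (⅓)*(-4))*(-37) = (¼ - 4/3)*(-37) = -13/12*(-37) = 481/12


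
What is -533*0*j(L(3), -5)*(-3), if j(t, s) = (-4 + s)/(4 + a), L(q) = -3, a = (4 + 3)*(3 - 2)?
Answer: 0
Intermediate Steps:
a = 7 (a = 7*1 = 7)
j(t, s) = -4/11 + s/11 (j(t, s) = (-4 + s)/(4 + 7) = (-4 + s)/11 = (-4 + s)*(1/11) = -4/11 + s/11)
-533*0*j(L(3), -5)*(-3) = -533*0*(-4/11 + (1/11)*(-5))*(-3) = -533*0*(-4/11 - 5/11)*(-3) = -533*0*(-9/11)*(-3) = -0*(-3) = -533*0 = 0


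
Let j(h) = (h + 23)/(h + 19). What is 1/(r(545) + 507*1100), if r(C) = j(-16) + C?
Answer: 3/1674742 ≈ 1.7913e-6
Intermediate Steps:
j(h) = (23 + h)/(19 + h)
r(C) = 7/3 + C (r(C) = (23 - 16)/(19 - 16) + C = 7/3 + C)
1/(r(545) + 507*1100) = 1/((7/3 + 545) + 507*1100) = 1/(1642/3 + 557700) = 1/(1674742/3) = 3/1674742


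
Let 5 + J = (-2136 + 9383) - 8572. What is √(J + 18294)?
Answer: 2*√4241 ≈ 130.25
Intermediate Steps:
J = -1330 (J = -5 + ((-2136 + 9383) - 8572) = -5 + (7247 - 8572) = -5 - 1325 = -1330)
√(J + 18294) = √(-1330 + 18294) = √16964 = 2*√4241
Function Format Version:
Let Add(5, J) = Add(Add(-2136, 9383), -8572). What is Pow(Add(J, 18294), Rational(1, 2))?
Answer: Mul(2, Pow(4241, Rational(1, 2))) ≈ 130.25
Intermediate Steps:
J = -1330 (J = Add(-5, Add(Add(-2136, 9383), -8572)) = Add(-5, Add(7247, -8572)) = Add(-5, -1325) = -1330)
Pow(Add(J, 18294), Rational(1, 2)) = Pow(Add(-1330, 18294), Rational(1, 2)) = Pow(16964, Rational(1, 2)) = Mul(2, Pow(4241, Rational(1, 2)))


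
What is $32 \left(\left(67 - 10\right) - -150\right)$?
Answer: $6624$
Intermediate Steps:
$32 \left(\left(67 - 10\right) - -150\right) = 32 \left(57 + 150\right) = 32 \cdot 207 = 6624$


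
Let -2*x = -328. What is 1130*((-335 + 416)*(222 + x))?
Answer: 35330580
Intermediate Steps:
x = 164 (x = -½*(-328) = 164)
1130*((-335 + 416)*(222 + x)) = 1130*((-335 + 416)*(222 + 164)) = 1130*(81*386) = 1130*31266 = 35330580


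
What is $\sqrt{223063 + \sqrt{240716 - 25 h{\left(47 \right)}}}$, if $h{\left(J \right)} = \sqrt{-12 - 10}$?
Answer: $\sqrt{223063 + \sqrt{240716 - 25 i \sqrt{22}}} \approx 472.81 - 0.0001 i$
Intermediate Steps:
$h{\left(J \right)} = i \sqrt{22}$ ($h{\left(J \right)} = \sqrt{-22} = i \sqrt{22}$)
$\sqrt{223063 + \sqrt{240716 - 25 h{\left(47 \right)}}} = \sqrt{223063 + \sqrt{240716 - 25 i \sqrt{22}}}$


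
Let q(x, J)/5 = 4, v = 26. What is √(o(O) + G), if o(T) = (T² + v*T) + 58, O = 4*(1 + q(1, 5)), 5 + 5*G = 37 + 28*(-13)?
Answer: 7*√4710/5 ≈ 96.081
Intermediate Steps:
q(x, J) = 20 (q(x, J) = 5*4 = 20)
G = -332/5 (G = -1 + (37 + 28*(-13))/5 = -1 + (37 - 364)/5 = -1 + (⅕)*(-327) = -1 - 327/5 = -332/5 ≈ -66.400)
O = 84 (O = 4*(1 + 20) = 4*21 = 84)
o(T) = 58 + T² + 26*T (o(T) = (T² + 26*T) + 58 = 58 + T² + 26*T)
√(o(O) + G) = √((58 + 84² + 26*84) - 332/5) = √((58 + 7056 + 2184) - 332/5) = √(9298 - 332/5) = √(46158/5) = 7*√4710/5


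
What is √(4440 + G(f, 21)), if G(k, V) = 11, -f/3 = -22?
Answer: √4451 ≈ 66.716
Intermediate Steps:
f = 66 (f = -3*(-22) = 66)
√(4440 + G(f, 21)) = √(4440 + 11) = √4451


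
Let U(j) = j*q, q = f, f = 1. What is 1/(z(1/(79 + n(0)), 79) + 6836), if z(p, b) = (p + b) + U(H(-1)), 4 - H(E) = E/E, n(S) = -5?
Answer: 74/511933 ≈ 0.00014455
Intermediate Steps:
H(E) = 3 (H(E) = 4 - E/E = 4 - 1*1 = 4 - 1 = 3)
q = 1
U(j) = j (U(j) = j*1 = j)
z(p, b) = 3 + b + p (z(p, b) = (p + b) + 3 = (b + p) + 3 = 3 + b + p)
1/(z(1/(79 + n(0)), 79) + 6836) = 1/((3 + 79 + 1/(79 - 5)) + 6836) = 1/((3 + 79 + 1/74) + 6836) = 1/(6069/74 + 6836) = 1/(511933/74) = 74/511933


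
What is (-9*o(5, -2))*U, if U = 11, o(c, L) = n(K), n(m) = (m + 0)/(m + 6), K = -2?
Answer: 99/2 ≈ 49.500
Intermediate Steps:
n(m) = m/(6 + m)
o(c, L) = -½ (o(c, L) = -2/(6 - 2) = -2/4 = -2*¼ = -½)
(-9*o(5, -2))*U = -9*(-½)*11 = (9/2)*11 = 99/2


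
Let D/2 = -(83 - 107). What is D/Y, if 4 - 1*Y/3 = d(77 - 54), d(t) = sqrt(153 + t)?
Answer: -2/5 - 2*sqrt(11)/5 ≈ -1.7267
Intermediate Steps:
D = 48 (D = 2*(-(83 - 107)) = 2*(-1*(-24)) = 2*24 = 48)
Y = 12 - 12*sqrt(11) (Y = 12 - 3*sqrt(153 + (77 - 54)) = 12 - 3*sqrt(153 + 23) = 12 - 12*sqrt(11) ≈ -27.799)
D/Y = 48/(12 - 12*sqrt(11))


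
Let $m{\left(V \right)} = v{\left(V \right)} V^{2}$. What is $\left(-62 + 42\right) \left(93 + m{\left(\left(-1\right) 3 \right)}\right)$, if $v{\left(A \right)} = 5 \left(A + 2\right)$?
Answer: $-960$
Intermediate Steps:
$v{\left(A \right)} = 10 + 5 A$ ($v{\left(A \right)} = 5 \left(2 + A\right) = 10 + 5 A$)
$m{\left(V \right)} = V^{2} \left(10 + 5 V\right)$ ($m{\left(V \right)} = \left(10 + 5 V\right) V^{2} = V^{2} \left(10 + 5 V\right)$)
$\left(-62 + 42\right) \left(93 + m{\left(\left(-1\right) 3 \right)}\right) = \left(-62 + 42\right) \left(93 + 5 \left(\left(-1\right) 3\right)^{2} \left(2 - 3\right)\right) = - 20 \left(93 + 5 \left(-3\right)^{2} \left(2 - 3\right)\right) = - 20 \left(93 + 5 \cdot 9 \left(-1\right)\right) = - 20 \left(93 - 45\right) = \left(-20\right) 48 = -960$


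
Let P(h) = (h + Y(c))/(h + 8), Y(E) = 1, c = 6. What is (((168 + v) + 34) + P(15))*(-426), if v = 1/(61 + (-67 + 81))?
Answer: -49653566/575 ≈ -86354.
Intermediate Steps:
v = 1/75 (v = 1/(61 + 14) = 1/75 ≈ 0.013333)
P(h) = (1 + h)/(8 + h) (P(h) = (h + 1)/(h + 8) = (1 + h)/(8 + h))
(((168 + v) + 34) + P(15))*(-426) = (((168 + 1/75) + 34) + (1 + 15)/(8 + 15))*(-426) = ((12601/75 + 34) + 16/23)*(-426) = (15151/75 + (1/23)*16)*(-426) = (15151/75 + 16/23)*(-426) = (349673/1725)*(-426) = -49653566/575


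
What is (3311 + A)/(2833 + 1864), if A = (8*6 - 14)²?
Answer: 4467/4697 ≈ 0.95103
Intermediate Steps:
A = 1156 (A = (48 - 14)² = 34² = 1156)
(3311 + A)/(2833 + 1864) = (3311 + 1156)/(2833 + 1864) = 4467/4697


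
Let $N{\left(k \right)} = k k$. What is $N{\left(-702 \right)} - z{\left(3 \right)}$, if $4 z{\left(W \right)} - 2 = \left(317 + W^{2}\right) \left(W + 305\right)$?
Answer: $\frac{935403}{2} \approx 4.677 \cdot 10^{5}$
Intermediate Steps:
$N{\left(k \right)} = k^{2}$
$z{\left(W \right)} = \frac{1}{2} + \frac{\left(305 + W\right) \left(317 + W^{2}\right)}{4}$ ($z{\left(W \right)} = \frac{1}{2} + \frac{\left(317 + W^{2}\right) \left(W + 305\right)}{4} = \frac{1}{2} + \frac{\left(317 + W^{2}\right) \left(305 + W\right)}{4} = \frac{1}{2} + \frac{\left(305 + W\right) \left(317 + W^{2}\right)}{4}$)
$N{\left(-702 \right)} - z{\left(3 \right)} = \left(-702\right)^{2} - \left(\frac{96687}{4} + \frac{3^{3}}{4} + \frac{305 \cdot 3^{2}}{4} + \frac{317}{4} \cdot 3\right) = 492804 - \left(\frac{96687}{4} + \frac{1}{4} \cdot 27 + \frac{305}{4} \cdot 9 + \frac{951}{4}\right) = 492804 - \left(\frac{96687}{4} + \frac{27}{4} + \frac{2745}{4} + \frac{951}{4}\right) = 492804 - \frac{50205}{2} = \frac{935403}{2}$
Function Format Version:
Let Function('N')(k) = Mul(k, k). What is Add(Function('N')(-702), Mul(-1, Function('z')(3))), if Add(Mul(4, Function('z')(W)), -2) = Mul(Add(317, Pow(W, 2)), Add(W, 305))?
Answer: Rational(935403, 2) ≈ 4.6770e+5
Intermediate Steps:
Function('N')(k) = Pow(k, 2)
Function('z')(W) = Add(Rational(1, 2), Mul(Rational(1, 4), Add(305, W), Add(317, Pow(W, 2)))) (Function('z')(W) = Add(Rational(1, 2), Mul(Rational(1, 4), Mul(Add(317, Pow(W, 2)), Add(W, 305)))) = Add(Rational(1, 2), Mul(Rational(1, 4), Mul(Add(317, Pow(W, 2)), Add(305, W)))) = Add(Rational(1, 2), Mul(Rational(1, 4), Mul(Add(305, W), Add(317, Pow(W, 2))))) = Add(Rational(1, 2), Mul(Rational(1, 4), Add(305, W), Add(317, Pow(W, 2)))))
Add(Function('N')(-702), Mul(-1, Function('z')(3))) = Add(Pow(-702, 2), Mul(-1, Add(Rational(96687, 4), Mul(Rational(1, 4), Pow(3, 3)), Mul(Rational(305, 4), Pow(3, 2)), Mul(Rational(317, 4), 3)))) = Add(492804, Mul(-1, Add(Rational(96687, 4), Mul(Rational(1, 4), 27), Mul(Rational(305, 4), 9), Rational(951, 4)))) = Add(492804, Mul(-1, Add(Rational(96687, 4), Rational(27, 4), Rational(2745, 4), Rational(951, 4)))) = Add(492804, Mul(-1, Rational(50205, 2))) = Add(492804, Rational(-50205, 2)) = Rational(935403, 2)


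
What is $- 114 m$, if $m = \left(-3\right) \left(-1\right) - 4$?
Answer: $114$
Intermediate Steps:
$m = -1$ ($m = 3 - 4 = -1$)
$- 114 m = \left(-114\right) \left(-1\right) = 114$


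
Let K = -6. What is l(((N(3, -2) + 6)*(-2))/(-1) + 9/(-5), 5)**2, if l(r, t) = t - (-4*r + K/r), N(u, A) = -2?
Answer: 22743361/24025 ≈ 946.65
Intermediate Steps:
l(r, t) = t + 4*r + 6/r (l(r, t) = t - (-4*r - 6/r) = t - (-6/r - 4*r) = t + (4*r + 6/r) = t + 4*r + 6/r)
l(((N(3, -2) + 6)*(-2))/(-1) + 9/(-5), 5)**2 = (5 + 4*(((-2 + 6)*(-2))/(-1) + 9/(-5)) + 6/(((-2 + 6)*(-2))/(-1) + 9/(-5)))**2 = (5 + 4*((4*(-2))*(-1) + 9*(-1/5)) + 6/((4*(-2))*(-1) + 9*(-1/5)))**2 = (5 + 4*(-8*(-1) - 9/5) + 6/(-8*(-1) - 9/5))**2 = (5 + 4*(8 - 9/5) + 6/(8 - 9/5))**2 = (5 + 4*(31/5) + 6/(31/5))**2 = (5 + 124/5 + 6*(5/31))**2 = (5 + 124/5 + 30/31)**2 = (4769/155)**2 = 22743361/24025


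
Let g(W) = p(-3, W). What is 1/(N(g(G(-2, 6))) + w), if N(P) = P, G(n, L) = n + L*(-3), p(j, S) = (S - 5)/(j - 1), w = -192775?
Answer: -4/771075 ≈ -5.1876e-6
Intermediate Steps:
p(j, S) = (-5 + S)/(-1 + j)
G(n, L) = n - 3*L
g(W) = 5/4 - W/4 (g(W) = (-5 + W)/(-1 - 3) = (-5 + W)/(-4) = -(-5 + W)/4 = 5/4 - W/4)
1/(N(g(G(-2, 6))) + w) = 1/((5/4 - (-2 - 3*6)/4) - 192775) = 1/((5/4 - (-2 - 18)/4) - 192775) = 1/((5/4 - ¼*(-20)) - 192775) = 1/((5/4 + 5) - 192775) = 1/(25/4 - 192775) = 1/(-771075/4) = -4/771075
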